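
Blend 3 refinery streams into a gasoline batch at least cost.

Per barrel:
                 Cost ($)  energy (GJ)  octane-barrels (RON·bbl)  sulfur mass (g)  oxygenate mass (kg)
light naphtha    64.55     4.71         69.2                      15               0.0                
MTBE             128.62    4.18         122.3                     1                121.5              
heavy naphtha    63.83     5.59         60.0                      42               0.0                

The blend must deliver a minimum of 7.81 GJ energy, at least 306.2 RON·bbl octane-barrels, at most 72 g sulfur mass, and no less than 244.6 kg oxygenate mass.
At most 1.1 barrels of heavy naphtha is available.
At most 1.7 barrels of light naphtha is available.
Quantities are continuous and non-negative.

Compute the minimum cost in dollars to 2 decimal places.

Let x1 = barrels of light naphtha, x2 = barrels of MTBE, x3 = barrels of heavy naphtha.
Minimize 64.55x1 + 128.62x2 + 63.83x3 subject to:
  4.71x1 + 4.18x2 + 5.59x3 ≥ 7.81   (energy)
  69.2x1 + 122.3x2 + 60x3 ≥ 306.2   (octane-barrels)
  15x1 + 1x2 + 42x3 ≤ 72   (sulfur mass)
  121.5x2 ≥ 244.6   (oxygenate mass)
  x3 ≤ 1.1
  x1 ≤ 1.7
  x1, x2, x3 ≥ 0.
The minimum-cost mix takes nothing from heavy naphtha — only light naphtha, MTBE. There the octane-barrels and oxygenate mass constraints are tight.
Solving gives x1 = 0.8669, x2 = 2.01317.
Hence cost = 64.55·0.8669 + 128.62·2.01317 = $314.8923.

$314.89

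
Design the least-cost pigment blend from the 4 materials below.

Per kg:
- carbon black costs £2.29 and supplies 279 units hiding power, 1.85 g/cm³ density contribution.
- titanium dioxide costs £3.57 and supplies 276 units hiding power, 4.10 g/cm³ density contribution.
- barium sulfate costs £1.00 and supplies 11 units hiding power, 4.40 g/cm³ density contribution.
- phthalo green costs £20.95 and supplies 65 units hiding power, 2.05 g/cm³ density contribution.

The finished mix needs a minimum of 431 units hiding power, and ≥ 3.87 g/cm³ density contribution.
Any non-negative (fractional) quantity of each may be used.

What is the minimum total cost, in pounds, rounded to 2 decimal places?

Let x1 = kg of carbon black, x2 = kg of titanium dioxide, x3 = kg of barium sulfate, x4 = kg of phthalo green.
Minimize 2.29x1 + 3.57x2 + 1x3 + 20.95x4 subject to:
  279x1 + 276x2 + 11x3 + 65x4 ≥ 431   (hiding power)
  1.85x1 + 4.1x2 + 4.4x3 + 2.05x4 ≥ 3.87   (density contribution)
  x1, x2, x3, x4 ≥ 0.
At the optimum only carbon black, barium sulfate are positive (titanium dioxide, phthalo green = 0). Binding constraints: hiding power and density contribution.
So carbon black = 1.536 kg, barium sulfate = 0.2339 kg.
Hence cost = 2.29·1.536 + 1·0.2339 = £3.7513.

£3.75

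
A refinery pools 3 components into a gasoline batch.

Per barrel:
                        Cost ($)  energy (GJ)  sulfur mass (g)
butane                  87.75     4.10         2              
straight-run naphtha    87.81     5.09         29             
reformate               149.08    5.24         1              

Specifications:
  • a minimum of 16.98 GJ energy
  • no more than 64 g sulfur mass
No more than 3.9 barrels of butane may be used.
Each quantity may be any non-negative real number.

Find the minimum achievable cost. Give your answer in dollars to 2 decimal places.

Treat it as an LP. Let x1 = barrels of butane, x2 = barrels of straight-run naphtha, x3 = barrels of reformate.
Minimise 87.75x1 + 87.81x2 + 149.08x3 with:
  4.1x1 + 5.09x2 + 5.24x3 ≥ 16.98   (energy)
  2x1 + 29x2 + 1x3 ≤ 64   (sulfur mass)
  x1 ≤ 3.9
  x1, x2, x3 ≥ 0.
The minimum-cost mix takes nothing from reformate — only butane, straight-run naphtha. Binding constraints: energy and sulfur mass.
That vertex is x1 = 1.5329, x2 = 2.1012.
Total cost: 87.75·1.5329 + 87.81·2.1012 = 319.0183.

$319.02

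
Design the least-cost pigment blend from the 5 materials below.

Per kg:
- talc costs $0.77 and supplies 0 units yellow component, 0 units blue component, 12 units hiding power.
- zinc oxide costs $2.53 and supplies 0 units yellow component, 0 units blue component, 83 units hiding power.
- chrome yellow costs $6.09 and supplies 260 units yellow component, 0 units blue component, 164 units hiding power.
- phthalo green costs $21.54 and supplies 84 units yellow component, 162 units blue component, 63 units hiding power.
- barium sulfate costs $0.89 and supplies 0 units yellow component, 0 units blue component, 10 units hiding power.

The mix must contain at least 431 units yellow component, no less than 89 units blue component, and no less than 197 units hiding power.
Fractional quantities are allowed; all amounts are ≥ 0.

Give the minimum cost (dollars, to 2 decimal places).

$20.85

Treat it as an LP. Let x1 = kg of talc, x2 = kg of zinc oxide, x3 = kg of chrome yellow, x4 = kg of phthalo green, x5 = kg of barium sulfate.
Minimize 0.77x1 + 2.53x2 + 6.09x3 + 21.54x4 + 0.89x5 s.t.:
  260x3 + 84x4 ≥ 431   (yellow component)
  162x4 ≥ 89   (blue component)
  12x1 + 83x2 + 164x3 + 63x4 + 10x5 ≥ 197   (hiding power)
  x1, x2, x3, x4, x5 ≥ 0.
The cheapest feasible vertex uses only chrome yellow, phthalo green; talc, zinc oxide, barium sulfate are not used. The yellow component and blue component requirements are met with equality.
So chrome yellow = 1.48 kg, phthalo green = 0.5494 kg.
Cost = 6.09·1.48 + 21.54·0.5494 = 20.8473.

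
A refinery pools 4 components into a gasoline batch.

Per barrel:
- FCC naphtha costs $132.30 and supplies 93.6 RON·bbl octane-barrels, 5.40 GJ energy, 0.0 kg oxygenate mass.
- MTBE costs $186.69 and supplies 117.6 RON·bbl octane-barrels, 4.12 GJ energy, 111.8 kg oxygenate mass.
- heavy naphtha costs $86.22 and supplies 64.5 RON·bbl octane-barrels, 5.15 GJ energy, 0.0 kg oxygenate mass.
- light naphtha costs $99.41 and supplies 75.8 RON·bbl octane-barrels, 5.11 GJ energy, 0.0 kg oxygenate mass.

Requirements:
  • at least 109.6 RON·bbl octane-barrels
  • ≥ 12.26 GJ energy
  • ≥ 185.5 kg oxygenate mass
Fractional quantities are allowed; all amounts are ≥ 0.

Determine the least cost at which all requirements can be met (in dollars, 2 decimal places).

Let x1 = barrels of FCC naphtha, x2 = barrels of MTBE, x3 = barrels of heavy naphtha, x4 = barrels of light naphtha.
Minimise 132.3x1 + 186.69x2 + 86.22x3 + 99.41x4 subject to:
  93.6x1 + 117.6x2 + 64.5x3 + 75.8x4 ≥ 109.6   (octane-barrels)
  5.4x1 + 4.12x2 + 5.15x3 + 5.11x4 ≥ 12.26   (energy)
  111.8x2 ≥ 185.5   (oxygenate mass)
  x1, x2, x3, x4 ≥ 0.
The minimum-cost mix takes nothing from FCC naphtha, light naphtha — only MTBE, heavy naphtha. Binding constraints: energy and oxygenate mass.
So MTBE = 1.65921 barrels, heavy naphtha = 1.05321 barrels.
Total cost: 186.69·1.65921 + 86.22·1.05321 = 400.5657.

$400.57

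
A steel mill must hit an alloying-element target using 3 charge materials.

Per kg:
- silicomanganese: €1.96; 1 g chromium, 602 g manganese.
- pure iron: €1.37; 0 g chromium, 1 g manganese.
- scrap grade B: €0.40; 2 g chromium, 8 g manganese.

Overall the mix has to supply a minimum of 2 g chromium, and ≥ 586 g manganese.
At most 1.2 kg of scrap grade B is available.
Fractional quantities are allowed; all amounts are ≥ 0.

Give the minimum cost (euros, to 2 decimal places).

€2.10

Let x1 = kg of silicomanganese, x2 = kg of pure iron, x3 = kg of scrap grade B.
Minimize 1.96x1 + 1.37x2 + 0.4x3 s.t.:
  1x1 + 2x3 ≥ 2   (chromium)
  602x1 + 1x2 + 8x3 ≥ 586   (manganese)
  x3 ≤ 1.2
  x1, x2, x3 ≥ 0.
The optimal basis is {silicomanganese, scrap grade B}; pure iron drops out. Binding constraints: chromium and manganese.
Optimal quantities: silicomanganese = 0.9666 kg, scrap grade B = 0.5167 kg.
Total cost: 1.96·0.9666 + 0.4·0.5167 = 2.1012.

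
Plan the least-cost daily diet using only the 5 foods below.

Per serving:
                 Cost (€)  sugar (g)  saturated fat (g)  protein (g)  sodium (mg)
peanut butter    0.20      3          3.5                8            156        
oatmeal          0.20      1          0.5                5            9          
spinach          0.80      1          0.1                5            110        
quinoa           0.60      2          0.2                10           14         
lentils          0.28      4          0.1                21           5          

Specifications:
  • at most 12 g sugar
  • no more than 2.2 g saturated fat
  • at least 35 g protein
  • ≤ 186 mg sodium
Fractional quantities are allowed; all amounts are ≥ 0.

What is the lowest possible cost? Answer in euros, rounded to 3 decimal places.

Let x1 = servings of peanut butter, x2 = servings of oatmeal, x3 = servings of spinach, x4 = servings of quinoa, x5 = servings of lentils.
min 0.2x1 + 0.2x2 + 0.8x3 + 0.6x4 + 0.28x5 subject to:
  3x1 + 1x2 + 1x3 + 2x4 + 4x5 ≤ 12   (sugar)
  3.5x1 + 0.5x2 + 0.1x3 + 0.2x4 + 0.1x5 ≤ 2.2   (saturated fat)
  8x1 + 5x2 + 5x3 + 10x4 + 21x5 ≥ 35   (protein)
  156x1 + 9x2 + 110x3 + 14x4 + 5x5 ≤ 186   (sodium)
  x1, x2, x3, x4, x5 ≥ 0.
The optimal basis is {lentils}; peanut butter, oatmeal, spinach, quinoa drop out. The protein requirement is met with equality.
So lentils = 1.667 servings.
Hence cost = 0.28·1.667 = €0.46676.

€0.467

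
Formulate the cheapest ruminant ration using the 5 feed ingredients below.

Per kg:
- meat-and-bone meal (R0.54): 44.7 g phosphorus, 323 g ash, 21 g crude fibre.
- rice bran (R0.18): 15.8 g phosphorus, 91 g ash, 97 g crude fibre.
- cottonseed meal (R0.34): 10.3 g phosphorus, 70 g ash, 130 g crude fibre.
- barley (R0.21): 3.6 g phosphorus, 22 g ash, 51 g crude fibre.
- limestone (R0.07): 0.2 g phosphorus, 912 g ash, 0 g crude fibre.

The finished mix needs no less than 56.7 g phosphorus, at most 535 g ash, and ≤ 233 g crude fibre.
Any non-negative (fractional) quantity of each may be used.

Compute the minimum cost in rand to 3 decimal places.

R0.660

Let x1 = kg of meat-and-bone meal, x2 = kg of rice bran, x3 = kg of cottonseed meal, x4 = kg of barley, x5 = kg of limestone.
Minimize 0.54x1 + 0.18x2 + 0.34x3 + 0.21x4 + 0.07x5 subject to:
  44.7x1 + 15.8x2 + 10.3x3 + 3.6x4 + 0.2x5 ≥ 56.7   (phosphorus)
  323x1 + 91x2 + 70x3 + 22x4 + 912x5 ≤ 535   (ash)
  21x1 + 97x2 + 130x3 + 51x4 ≤ 233   (crude fibre)
  x1, x2, x3, x4, x5 ≥ 0.
The optimal basis is {meat-and-bone meal, rice bran}; cottonseed meal, barley, limestone drop out. There the phosphorus and crude fibre constraints are tight.
Solving gives x1 = 0.4542, x2 = 2.304.
Total cost: 0.54·0.4542 + 0.18·2.304 = 0.65999.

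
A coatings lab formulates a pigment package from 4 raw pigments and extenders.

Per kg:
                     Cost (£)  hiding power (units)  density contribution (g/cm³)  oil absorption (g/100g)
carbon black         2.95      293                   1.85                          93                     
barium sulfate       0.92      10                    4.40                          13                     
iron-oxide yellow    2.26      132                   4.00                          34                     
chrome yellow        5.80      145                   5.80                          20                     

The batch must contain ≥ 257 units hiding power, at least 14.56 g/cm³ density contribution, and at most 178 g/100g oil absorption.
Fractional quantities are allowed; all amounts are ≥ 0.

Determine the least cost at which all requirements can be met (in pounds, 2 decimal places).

Let x1 = kg of carbon black, x2 = kg of barium sulfate, x3 = kg of iron-oxide yellow, x4 = kg of chrome yellow.
min 2.95x1 + 0.92x2 + 2.26x3 + 5.8x4 subject to:
  293x1 + 10x2 + 132x3 + 145x4 ≥ 257   (hiding power)
  1.85x1 + 4.4x2 + 4x3 + 5.8x4 ≥ 14.56   (density contribution)
  93x1 + 13x2 + 34x3 + 20x4 ≤ 178   (oil absorption)
  x1, x2, x3, x4 ≥ 0.
The optimal basis is {carbon black, barium sulfate}; iron-oxide yellow, chrome yellow drop out. Binding constraints: hiding power and density contribution.
Optimal quantities: carbon black = 0.7753 kg, barium sulfate = 2.983 kg.
Objective = 2.95·0.7753 + 0.92·2.983 = 5.0315.

£5.03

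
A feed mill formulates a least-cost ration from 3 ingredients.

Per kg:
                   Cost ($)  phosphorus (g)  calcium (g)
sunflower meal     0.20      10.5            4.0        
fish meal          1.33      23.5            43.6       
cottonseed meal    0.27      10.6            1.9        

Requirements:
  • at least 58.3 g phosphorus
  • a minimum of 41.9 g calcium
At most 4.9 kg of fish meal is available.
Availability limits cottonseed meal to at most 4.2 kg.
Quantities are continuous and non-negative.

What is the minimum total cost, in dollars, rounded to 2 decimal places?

$1.61

Let x1 = kg of sunflower meal, x2 = kg of fish meal, x3 = kg of cottonseed meal.
min 0.2x1 + 1.33x2 + 0.27x3 s.t.:
  10.5x1 + 23.5x2 + 10.6x3 ≥ 58.3   (phosphorus)
  4x1 + 43.6x2 + 1.9x3 ≥ 41.9   (calcium)
  x2 ≤ 4.9
  x3 ≤ 4.2
  x1, x2, x3 ≥ 0.
The optimal basis is {sunflower meal, fish meal}; cottonseed meal drops out. There the phosphorus and calcium constraints are tight.
So sunflower meal = 4.28 kg, fish meal = 0.5683 kg.
Total cost: 0.2·4.28 + 1.33·0.5683 = 1.6118.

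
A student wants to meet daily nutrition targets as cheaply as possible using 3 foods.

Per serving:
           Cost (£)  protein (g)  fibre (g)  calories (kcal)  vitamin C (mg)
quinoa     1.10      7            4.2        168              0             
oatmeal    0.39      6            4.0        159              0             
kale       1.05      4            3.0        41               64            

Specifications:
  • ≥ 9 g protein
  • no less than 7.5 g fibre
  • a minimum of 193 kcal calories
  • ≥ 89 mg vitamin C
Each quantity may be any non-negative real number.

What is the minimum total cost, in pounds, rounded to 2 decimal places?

£1.79

Set it up as a linear program. Let x1 = servings of quinoa, x2 = servings of oatmeal, x3 = servings of kale.
Minimise 1.1x1 + 0.39x2 + 1.05x3 with:
  7x1 + 6x2 + 4x3 ≥ 9   (protein)
  4.2x1 + 4x2 + 3x3 ≥ 7.5   (fibre)
  168x1 + 159x2 + 41x3 ≥ 193   (calories)
  64x3 ≥ 89   (vitamin C)
  x1, x2, x3 ≥ 0.
The optimal basis is {oatmeal, kale}; quinoa drops out. There the calories and vitamin C constraints are tight.
That vertex is x2 = 0.8552, x3 = 1.391.
Cost = 0.39·0.8552 + 1.05·1.391 = 1.7941.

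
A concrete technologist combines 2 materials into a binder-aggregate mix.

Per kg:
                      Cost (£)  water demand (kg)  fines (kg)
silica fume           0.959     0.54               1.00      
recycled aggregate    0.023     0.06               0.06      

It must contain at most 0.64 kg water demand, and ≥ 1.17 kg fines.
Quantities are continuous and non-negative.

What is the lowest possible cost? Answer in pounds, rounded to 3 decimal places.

Let x1 = kg of silica fume, x2 = kg of recycled aggregate.
min 0.959x1 + 0.023x2 subject to:
  0.54x1 + 0.06x2 ≤ 0.64   (water demand)
  1x1 + 0.06x2 ≥ 1.17   (fines)
  x1, x2 ≥ 0.
Both inputs are positive at the optimum. There the water demand and fines constraints are tight.
So silica fume = 1.152 kg, recycled aggregate = 0.2971 kg.
Total cost: 0.959·1.152 + 0.023·0.2971 = 1.11160.

£1.112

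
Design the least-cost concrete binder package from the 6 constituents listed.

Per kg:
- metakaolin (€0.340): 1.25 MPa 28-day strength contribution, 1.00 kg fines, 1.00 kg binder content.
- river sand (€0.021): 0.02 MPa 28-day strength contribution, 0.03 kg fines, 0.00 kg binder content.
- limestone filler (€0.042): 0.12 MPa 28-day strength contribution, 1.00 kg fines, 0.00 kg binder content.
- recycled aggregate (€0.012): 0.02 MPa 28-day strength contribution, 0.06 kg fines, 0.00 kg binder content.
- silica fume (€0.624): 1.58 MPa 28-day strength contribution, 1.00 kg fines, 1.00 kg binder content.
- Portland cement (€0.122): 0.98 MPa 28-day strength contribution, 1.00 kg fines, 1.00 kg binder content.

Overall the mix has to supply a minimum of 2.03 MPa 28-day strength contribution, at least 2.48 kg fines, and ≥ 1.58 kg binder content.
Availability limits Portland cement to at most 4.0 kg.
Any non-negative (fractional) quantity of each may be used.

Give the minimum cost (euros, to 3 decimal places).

€0.265

Treat it as an LP. Let x1 = kg of metakaolin, x2 = kg of river sand, x3 = kg of limestone filler, x4 = kg of recycled aggregate, x5 = kg of silica fume, x6 = kg of Portland cement.
min 0.34x1 + 0.021x2 + 0.042x3 + 0.012x4 + 0.624x5 + 0.122x6 with:
  1.25x1 + 0.02x2 + 0.12x3 + 0.02x4 + 1.58x5 + 0.98x6 ≥ 2.03   (28-day strength contribution)
  1x1 + 0.03x2 + 1x3 + 0.06x4 + 1x5 + 1x6 ≥ 2.48   (fines)
  1x1 + 1x5 + 1x6 ≥ 1.58   (binder content)
  x6 ≤ 4
  x1, x2, x3, x4, x5, x6 ≥ 0.
The cheapest feasible vertex uses only limestone filler, Portland cement; metakaolin, river sand, recycled aggregate, silica fume are not used. There the 28-day strength contribution and fines constraints are tight.
Optimal quantities: limestone filler = 0.4656 kg, Portland cement = 2.014 kg.
Hence cost = 0.042·0.4656 + 0.122·2.014 = €0.26526.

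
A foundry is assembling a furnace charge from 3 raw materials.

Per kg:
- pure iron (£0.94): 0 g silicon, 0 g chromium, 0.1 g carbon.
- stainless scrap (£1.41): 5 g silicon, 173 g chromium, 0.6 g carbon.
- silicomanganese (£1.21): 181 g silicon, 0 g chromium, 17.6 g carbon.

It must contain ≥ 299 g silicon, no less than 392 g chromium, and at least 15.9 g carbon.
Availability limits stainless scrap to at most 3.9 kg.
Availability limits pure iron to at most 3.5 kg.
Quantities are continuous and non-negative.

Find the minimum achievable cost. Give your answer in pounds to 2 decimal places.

This is a linear program. Let x1 = kg of pure iron, x2 = kg of stainless scrap, x3 = kg of silicomanganese.
min 0.94x1 + 1.41x2 + 1.21x3 with:
  5x2 + 181x3 ≥ 299   (silicon)
  173x2 ≥ 392   (chromium)
  0.1x1 + 0.6x2 + 17.6x3 ≥ 15.9   (carbon)
  x2 ≤ 3.9
  x1 ≤ 3.5
  x1, x2, x3 ≥ 0.
The minimum-cost mix takes nothing from pure iron — only stainless scrap, silicomanganese. There the silicon and chromium constraints are tight.
Optimal quantities: stainless scrap = 2.266 kg, silicomanganese = 1.589 kg.
Cost = 1.41·2.266 + 1.21·1.589 = 5.1178.

£5.12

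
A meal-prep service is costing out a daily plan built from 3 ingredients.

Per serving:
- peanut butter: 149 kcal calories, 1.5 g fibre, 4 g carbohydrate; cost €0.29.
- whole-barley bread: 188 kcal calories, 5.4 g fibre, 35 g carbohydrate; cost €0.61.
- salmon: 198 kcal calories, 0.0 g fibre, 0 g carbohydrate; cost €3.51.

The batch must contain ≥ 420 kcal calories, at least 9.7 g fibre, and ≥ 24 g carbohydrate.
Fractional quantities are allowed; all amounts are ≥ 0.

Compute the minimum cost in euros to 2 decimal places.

€1.20

Let x1 = servings of peanut butter, x2 = servings of whole-barley bread, x3 = servings of salmon.
Minimise 0.29x1 + 0.61x2 + 3.51x3 with:
  149x1 + 188x2 + 198x3 ≥ 420   (calories)
  1.5x1 + 5.4x2 ≥ 9.7   (fibre)
  4x1 + 35x2 ≥ 24   (carbohydrate)
  x1, x2, x3 ≥ 0.
At the optimum only peanut butter, whole-barley bread are positive (salmon = 0). The calories and fibre requirements are met with equality.
Solving gives x1 = 0.8504, x2 = 1.56.
Cost = 0.29·0.8504 + 0.61·1.56 = 1.1982.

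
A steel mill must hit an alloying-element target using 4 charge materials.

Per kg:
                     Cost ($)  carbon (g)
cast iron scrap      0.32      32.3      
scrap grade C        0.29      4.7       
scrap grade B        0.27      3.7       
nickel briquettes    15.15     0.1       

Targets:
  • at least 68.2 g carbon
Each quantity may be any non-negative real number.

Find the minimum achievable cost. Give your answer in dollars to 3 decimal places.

$0.676

Let x1 = kg of cast iron scrap, x2 = kg of scrap grade C, x3 = kg of scrap grade B, x4 = kg of nickel briquettes.
Minimise 0.32x1 + 0.29x2 + 0.27x3 + 15.15x4 with:
  32.3x1 + 4.7x2 + 3.7x3 + 0.1x4 ≥ 68.2   (carbon)
  x1, x2, x3, x4 ≥ 0.
The cheapest feasible vertex uses only cast iron scrap; scrap grade C, scrap grade B, nickel briquettes are not used. Binding constraint: carbon.
That vertex is x1 = 2.111.
Hence cost = 0.32·2.111 = $0.67552.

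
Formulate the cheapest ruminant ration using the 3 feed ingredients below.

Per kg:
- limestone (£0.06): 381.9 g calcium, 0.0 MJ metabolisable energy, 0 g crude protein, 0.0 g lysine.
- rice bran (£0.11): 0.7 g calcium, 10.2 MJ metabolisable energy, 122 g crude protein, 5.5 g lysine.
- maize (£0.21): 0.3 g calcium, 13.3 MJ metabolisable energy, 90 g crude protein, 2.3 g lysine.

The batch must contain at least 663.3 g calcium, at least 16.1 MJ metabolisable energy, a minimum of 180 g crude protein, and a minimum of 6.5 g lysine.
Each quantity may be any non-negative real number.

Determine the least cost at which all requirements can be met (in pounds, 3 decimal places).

£0.278

Treat it as an LP. Let x1 = kg of limestone, x2 = kg of rice bran, x3 = kg of maize.
min 0.06x1 + 0.11x2 + 0.21x3 with:
  381.9x1 + 0.7x2 + 0.3x3 ≥ 663.3   (calcium)
  10.2x2 + 13.3x3 ≥ 16.1   (metabolisable energy)
  122x2 + 90x3 ≥ 180   (crude protein)
  5.5x2 + 2.3x3 ≥ 6.5   (lysine)
  x1, x2, x3 ≥ 0.
At the optimum only limestone, rice bran are positive (maize = 0). Binding constraints: calcium and metabolisable energy.
That vertex is x1 = 1.734, x2 = 1.578.
Objective = 0.06·1.734 + 0.11·1.578 = 0.27762.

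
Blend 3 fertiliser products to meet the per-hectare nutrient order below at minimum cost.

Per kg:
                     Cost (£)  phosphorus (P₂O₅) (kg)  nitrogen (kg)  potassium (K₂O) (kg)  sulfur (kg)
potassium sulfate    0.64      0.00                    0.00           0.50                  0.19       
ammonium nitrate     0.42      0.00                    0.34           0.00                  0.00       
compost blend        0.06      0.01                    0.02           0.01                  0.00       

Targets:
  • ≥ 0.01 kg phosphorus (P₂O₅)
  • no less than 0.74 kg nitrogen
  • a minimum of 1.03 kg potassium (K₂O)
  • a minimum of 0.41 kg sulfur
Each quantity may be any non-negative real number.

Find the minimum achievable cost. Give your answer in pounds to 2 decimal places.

£2.33

Set it up as a linear program. Let x1 = kg of potassium sulfate, x2 = kg of ammonium nitrate, x3 = kg of compost blend.
Minimize 0.64x1 + 0.42x2 + 0.06x3 s.t.:
  0.01x3 ≥ 0.01   (phosphorus (P₂O₅))
  0.34x2 + 0.02x3 ≥ 0.74   (nitrogen)
  0.5x1 + 0.01x3 ≥ 1.03   (potassium (K₂O))
  0.19x1 ≥ 0.41   (sulfur)
  x1, x2, x3 ≥ 0.
The optimal mix uses every input. There the phosphorus (P₂O₅), nitrogen, sulfur constraints are tight.
That vertex is x1 = 2.158, x2 = 2.118, x3 = 1.
Hence cost = 0.64·2.158 + 0.42·2.118 + 0.06·1 = £2.3307.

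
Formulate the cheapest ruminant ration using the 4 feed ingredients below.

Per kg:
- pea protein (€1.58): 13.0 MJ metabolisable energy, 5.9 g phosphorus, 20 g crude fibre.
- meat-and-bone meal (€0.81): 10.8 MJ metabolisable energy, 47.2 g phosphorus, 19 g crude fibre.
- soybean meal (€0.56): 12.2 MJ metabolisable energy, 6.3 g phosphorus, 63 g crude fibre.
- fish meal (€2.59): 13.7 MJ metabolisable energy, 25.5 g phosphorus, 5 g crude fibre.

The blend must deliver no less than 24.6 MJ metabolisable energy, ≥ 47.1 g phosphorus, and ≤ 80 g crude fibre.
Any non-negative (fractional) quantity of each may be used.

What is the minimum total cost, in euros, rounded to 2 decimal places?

€1.53

Treat it as an LP. Let x1 = kg of pea protein, x2 = kg of meat-and-bone meal, x3 = kg of soybean meal, x4 = kg of fish meal.
Minimise 1.58x1 + 0.81x2 + 0.56x3 + 2.59x4 with:
  13x1 + 10.8x2 + 12.2x3 + 13.7x4 ≥ 24.6   (metabolisable energy)
  5.9x1 + 47.2x2 + 6.3x3 + 25.5x4 ≥ 47.1   (phosphorus)
  20x1 + 19x2 + 63x3 + 5x4 ≤ 80   (crude fibre)
  x1, x2, x3, x4 ≥ 0.
The minimum-cost mix takes nothing from pea protein, fish meal — only meat-and-bone meal, soybean meal. The metabolisable energy and crude fibre requirements are met with equality.
Optimal quantities: meat-and-bone meal = 1.279 kg, soybean meal = 0.8841 kg.
Cost = 0.81·1.279 + 0.56·0.8841 = 1.5311.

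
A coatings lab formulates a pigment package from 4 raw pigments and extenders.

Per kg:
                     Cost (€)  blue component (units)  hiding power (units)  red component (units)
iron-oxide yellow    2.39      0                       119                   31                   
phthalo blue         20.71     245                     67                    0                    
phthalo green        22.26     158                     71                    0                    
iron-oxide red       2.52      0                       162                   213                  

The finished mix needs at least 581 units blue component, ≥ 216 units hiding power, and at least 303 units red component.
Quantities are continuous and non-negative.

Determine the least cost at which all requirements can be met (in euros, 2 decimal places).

Treat it as an LP. Let x1 = kg of iron-oxide yellow, x2 = kg of phthalo blue, x3 = kg of phthalo green, x4 = kg of iron-oxide red.
Minimise 2.39x1 + 20.71x2 + 22.26x3 + 2.52x4 s.t.:
  245x2 + 158x3 ≥ 581   (blue component)
  119x1 + 67x2 + 71x3 + 162x4 ≥ 216   (hiding power)
  31x1 + 213x4 ≥ 303   (red component)
  x1, x2, x3, x4 ≥ 0.
The optimal basis is {phthalo blue, iron-oxide red}; iron-oxide yellow, phthalo green drop out. The blue component and red component requirements are met with equality.
Solving gives x2 = 2.3714, x4 = 1.4225.
Objective = 20.71·2.3714 + 2.52·1.4225 = 52.6964.

€52.70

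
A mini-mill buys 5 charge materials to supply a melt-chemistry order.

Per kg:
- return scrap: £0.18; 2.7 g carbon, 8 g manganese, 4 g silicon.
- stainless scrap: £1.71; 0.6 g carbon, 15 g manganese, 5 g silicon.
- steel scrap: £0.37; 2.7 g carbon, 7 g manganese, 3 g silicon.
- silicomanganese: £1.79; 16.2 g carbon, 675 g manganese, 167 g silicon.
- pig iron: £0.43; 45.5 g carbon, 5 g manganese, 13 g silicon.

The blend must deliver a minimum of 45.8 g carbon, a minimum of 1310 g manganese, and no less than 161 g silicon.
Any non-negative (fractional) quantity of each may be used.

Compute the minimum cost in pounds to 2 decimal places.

Set it up as a linear program. Let x1 = kg of return scrap, x2 = kg of stainless scrap, x3 = kg of steel scrap, x4 = kg of silicomanganese, x5 = kg of pig iron.
Minimize 0.18x1 + 1.71x2 + 0.37x3 + 1.79x4 + 0.43x5 s.t.:
  2.7x1 + 0.6x2 + 2.7x3 + 16.2x4 + 45.5x5 ≥ 45.8   (carbon)
  8x1 + 15x2 + 7x3 + 675x4 + 5x5 ≥ 1310   (manganese)
  4x1 + 5x2 + 3x3 + 167x4 + 13x5 ≥ 161   (silicon)
  x1, x2, x3, x4, x5 ≥ 0.
The minimum-cost mix takes nothing from return scrap, stainless scrap, steel scrap — only silicomanganese, pig iron. The carbon and manganese requirements are met with equality.
Solving gives x4 = 1.938, x5 = 0.3164.
Cost = 1.79·1.938 + 0.43·0.3164 = 3.6051.

£3.61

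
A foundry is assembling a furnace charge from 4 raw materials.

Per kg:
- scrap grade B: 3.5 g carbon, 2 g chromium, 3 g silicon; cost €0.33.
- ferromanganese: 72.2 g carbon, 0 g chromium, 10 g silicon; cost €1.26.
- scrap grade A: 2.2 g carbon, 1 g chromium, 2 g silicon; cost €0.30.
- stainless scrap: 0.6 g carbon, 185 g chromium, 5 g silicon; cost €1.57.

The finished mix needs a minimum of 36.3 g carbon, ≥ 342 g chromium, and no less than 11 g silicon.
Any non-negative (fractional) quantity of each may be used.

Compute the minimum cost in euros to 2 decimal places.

Let x1 = kg of scrap grade B, x2 = kg of ferromanganese, x3 = kg of scrap grade A, x4 = kg of stainless scrap.
Minimise 0.33x1 + 1.26x2 + 0.3x3 + 1.57x4 subject to:
  3.5x1 + 72.2x2 + 2.2x3 + 0.6x4 ≥ 36.3   (carbon)
  2x1 + 1x3 + 185x4 ≥ 342   (chromium)
  3x1 + 10x2 + 2x3 + 5x4 ≥ 11   (silicon)
  x1, x2, x3, x4 ≥ 0.
The minimum-cost mix takes nothing from scrap grade B, scrap grade A — only ferromanganese, stainless scrap. The carbon and chromium requirements are met with equality.
So ferromanganese = 0.4874 kg, stainless scrap = 1.849 kg.
Cost = 1.26·0.4874 + 1.57·1.849 = 3.5171.

€3.52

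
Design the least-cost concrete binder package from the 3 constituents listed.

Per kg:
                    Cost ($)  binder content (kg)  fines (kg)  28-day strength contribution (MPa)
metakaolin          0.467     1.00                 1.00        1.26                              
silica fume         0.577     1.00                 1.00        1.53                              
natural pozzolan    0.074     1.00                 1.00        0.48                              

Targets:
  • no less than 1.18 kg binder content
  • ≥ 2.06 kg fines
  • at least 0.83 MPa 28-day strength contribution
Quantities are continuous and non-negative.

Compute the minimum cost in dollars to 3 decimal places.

$0.152

Let x1 = kg of metakaolin, x2 = kg of silica fume, x3 = kg of natural pozzolan.
Minimize 0.467x1 + 0.577x2 + 0.074x3 subject to:
  1x1 + 1x2 + 1x3 ≥ 1.18   (binder content)
  1x1 + 1x2 + 1x3 ≥ 2.06   (fines)
  1.26x1 + 1.53x2 + 0.48x3 ≥ 0.83   (28-day strength contribution)
  x1, x2, x3 ≥ 0.
The minimum-cost mix takes nothing from metakaolin, silica fume — only natural pozzolan. Binding constraint: fines.
So natural pozzolan = 2.06 kg.
Hence cost = 0.074·2.06 = $0.15244.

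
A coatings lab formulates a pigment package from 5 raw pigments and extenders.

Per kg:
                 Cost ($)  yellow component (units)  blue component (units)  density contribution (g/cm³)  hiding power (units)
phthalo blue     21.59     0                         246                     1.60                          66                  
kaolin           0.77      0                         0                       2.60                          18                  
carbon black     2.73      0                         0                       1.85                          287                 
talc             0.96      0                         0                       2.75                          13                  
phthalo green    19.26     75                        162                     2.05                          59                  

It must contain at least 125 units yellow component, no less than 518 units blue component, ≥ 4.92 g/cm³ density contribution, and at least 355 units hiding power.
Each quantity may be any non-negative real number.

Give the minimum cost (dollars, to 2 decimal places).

Treat it as an LP. Let x1 = kg of phthalo blue, x2 = kg of kaolin, x3 = kg of carbon black, x4 = kg of talc, x5 = kg of phthalo green.
Minimize 21.59x1 + 0.77x2 + 2.73x3 + 0.96x4 + 19.26x5 with:
  75x5 ≥ 125   (yellow component)
  246x1 + 162x5 ≥ 518   (blue component)
  1.6x1 + 2.6x2 + 1.85x3 + 2.75x4 + 2.05x5 ≥ 4.92   (density contribution)
  66x1 + 18x2 + 287x3 + 13x4 + 59x5 ≥ 355   (hiding power)
  x1, x2, x3, x4, x5 ≥ 0.
The cheapest feasible vertex uses only phthalo blue, carbon black, phthalo green; kaolin, talc are not used. The yellow component, blue component, hiding power requirements are met with equality.
That vertex is x1 = 1.0081, x3 = 0.66247, x5 = 1.6667.
Total cost: 21.59·1.0081 + 2.73·0.66247 + 19.26·1.6667 = 55.6741.

$55.67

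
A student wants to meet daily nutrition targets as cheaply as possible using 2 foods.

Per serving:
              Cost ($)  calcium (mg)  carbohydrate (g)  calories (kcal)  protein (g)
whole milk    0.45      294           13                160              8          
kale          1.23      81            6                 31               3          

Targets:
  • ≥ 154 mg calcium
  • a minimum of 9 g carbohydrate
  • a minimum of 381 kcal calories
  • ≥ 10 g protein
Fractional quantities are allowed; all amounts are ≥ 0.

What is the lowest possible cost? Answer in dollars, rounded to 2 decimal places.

$1.07

This is a linear program. Let x1 = servings of whole milk, x2 = servings of kale.
Minimise 0.45x1 + 1.23x2 s.t.:
  294x1 + 81x2 ≥ 154   (calcium)
  13x1 + 6x2 ≥ 9   (carbohydrate)
  160x1 + 31x2 ≥ 381   (calories)
  8x1 + 3x2 ≥ 10   (protein)
  x1, x2 ≥ 0.
The cheapest feasible vertex uses only whole milk; kale is not used. There the calories constraint is tight.
So whole milk = 2.381 servings.
Hence cost = 0.45·2.381 = $1.0715.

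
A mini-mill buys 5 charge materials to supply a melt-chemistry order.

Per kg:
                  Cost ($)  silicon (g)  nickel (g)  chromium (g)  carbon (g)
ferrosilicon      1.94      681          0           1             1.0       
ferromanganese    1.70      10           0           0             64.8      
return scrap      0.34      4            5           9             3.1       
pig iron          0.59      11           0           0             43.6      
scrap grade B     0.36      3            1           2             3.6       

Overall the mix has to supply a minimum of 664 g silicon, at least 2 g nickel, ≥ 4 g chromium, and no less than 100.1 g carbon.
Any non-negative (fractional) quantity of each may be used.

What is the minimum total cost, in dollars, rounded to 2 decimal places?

Let x1 = kg of ferrosilicon, x2 = kg of ferromanganese, x3 = kg of return scrap, x4 = kg of pig iron, x5 = kg of scrap grade B.
Minimize 1.94x1 + 1.7x2 + 0.34x3 + 0.59x4 + 0.36x5 subject to:
  681x1 + 10x2 + 4x3 + 11x4 + 3x5 ≥ 664   (silicon)
  5x3 + 1x5 ≥ 2   (nickel)
  1x1 + 9x3 + 2x5 ≥ 4   (chromium)
  1x1 + 64.8x2 + 3.1x3 + 43.6x4 + 3.6x5 ≥ 100.1   (carbon)
  x1, x2, x3, x4, x5 ≥ 0.
The minimum-cost mix takes nothing from ferromanganese, scrap grade B — only ferrosilicon, return scrap, pig iron. The silicon, nickel, carbon requirements are met with equality.
Solving gives x1 = 0.9364, x3 = 0.4, x4 = 2.246.
Cost = 1.94·0.9364 + 0.34·0.4 + 0.59·2.246 = 3.2778.

$3.28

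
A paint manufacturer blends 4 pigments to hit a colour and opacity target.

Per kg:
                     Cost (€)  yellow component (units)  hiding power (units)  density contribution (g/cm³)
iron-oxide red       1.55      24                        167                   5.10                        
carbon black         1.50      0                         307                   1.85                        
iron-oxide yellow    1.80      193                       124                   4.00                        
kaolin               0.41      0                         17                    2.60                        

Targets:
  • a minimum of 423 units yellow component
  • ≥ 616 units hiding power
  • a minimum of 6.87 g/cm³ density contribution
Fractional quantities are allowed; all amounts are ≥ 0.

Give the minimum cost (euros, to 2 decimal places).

Let x1 = kg of iron-oxide red, x2 = kg of carbon black, x3 = kg of iron-oxide yellow, x4 = kg of kaolin.
min 1.55x1 + 1.5x2 + 1.8x3 + 0.41x4 with:
  24x1 + 193x3 ≥ 423   (yellow component)
  167x1 + 307x2 + 124x3 + 17x4 ≥ 616   (hiding power)
  5.1x1 + 1.85x2 + 4x3 + 2.6x4 ≥ 6.87   (density contribution)
  x1, x2, x3, x4 ≥ 0.
The cheapest feasible vertex uses only carbon black, iron-oxide yellow; iron-oxide red, kaolin are not used. The yellow component and hiding power requirements are met with equality.
So carbon black = 1.121 kg, iron-oxide yellow = 2.192 kg.
Hence cost = 1.5·1.121 + 1.8·2.192 = €5.6271.

€5.63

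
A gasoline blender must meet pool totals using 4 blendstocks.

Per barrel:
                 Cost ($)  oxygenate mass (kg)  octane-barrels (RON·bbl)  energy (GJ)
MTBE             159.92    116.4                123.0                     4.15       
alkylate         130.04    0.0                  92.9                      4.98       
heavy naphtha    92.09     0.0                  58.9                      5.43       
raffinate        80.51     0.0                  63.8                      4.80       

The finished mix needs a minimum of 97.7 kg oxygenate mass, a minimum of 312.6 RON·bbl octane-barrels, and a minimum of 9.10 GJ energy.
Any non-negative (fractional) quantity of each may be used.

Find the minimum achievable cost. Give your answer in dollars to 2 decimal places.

$398.42

Treat it as an LP. Let x1 = barrels of MTBE, x2 = barrels of alkylate, x3 = barrels of heavy naphtha, x4 = barrels of raffinate.
min 159.92x1 + 130.04x2 + 92.09x3 + 80.51x4 subject to:
  116.4x1 ≥ 97.7   (oxygenate mass)
  123x1 + 92.9x2 + 58.9x3 + 63.8x4 ≥ 312.6   (octane-barrels)
  4.15x1 + 4.98x2 + 5.43x3 + 4.8x4 ≥ 9.1   (energy)
  x1, x2, x3, x4 ≥ 0.
The optimal basis is {MTBE, raffinate}; alkylate, heavy naphtha drop out. There the oxygenate mass and octane-barrels constraints are tight.
Solving gives x1 = 0.83935, x4 = 3.2815.
Hence cost = 159.92·0.83935 + 80.51·3.2815 = $398.4224.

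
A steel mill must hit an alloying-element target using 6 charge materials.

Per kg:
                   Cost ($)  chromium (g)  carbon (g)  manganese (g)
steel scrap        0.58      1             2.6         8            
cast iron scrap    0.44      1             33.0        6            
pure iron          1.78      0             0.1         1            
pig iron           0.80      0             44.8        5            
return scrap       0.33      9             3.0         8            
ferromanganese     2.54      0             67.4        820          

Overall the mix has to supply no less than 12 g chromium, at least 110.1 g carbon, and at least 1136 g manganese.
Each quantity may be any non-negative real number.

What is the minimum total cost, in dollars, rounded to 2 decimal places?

This is a linear program. Let x1 = kg of steel scrap, x2 = kg of cast iron scrap, x3 = kg of pure iron, x4 = kg of pig iron, x5 = kg of return scrap, x6 = kg of ferromanganese.
Minimize 0.58x1 + 0.44x2 + 1.78x3 + 0.8x4 + 0.33x5 + 2.54x6 subject to:
  1x1 + 1x2 + 9x5 ≥ 12   (chromium)
  2.6x1 + 33x2 + 0.1x3 + 44.8x4 + 3x5 + 67.4x6 ≥ 110.1   (carbon)
  8x1 + 6x2 + 1x3 + 5x4 + 8x5 + 820x6 ≥ 1136   (manganese)
  x1, x2, x3, x4, x5, x6 ≥ 0.
The minimum-cost mix takes nothing from steel scrap, pure iron, pig iron — only cast iron scrap, return scrap, ferromanganese. There the chromium, carbon, manganese constraints are tight.
Solving gives x2 = 0.4218, x5 = 1.286, x6 = 1.37.
Objective = 0.44·0.4218 + 0.33·1.286 + 2.54·1.37 = 4.0898.

$4.09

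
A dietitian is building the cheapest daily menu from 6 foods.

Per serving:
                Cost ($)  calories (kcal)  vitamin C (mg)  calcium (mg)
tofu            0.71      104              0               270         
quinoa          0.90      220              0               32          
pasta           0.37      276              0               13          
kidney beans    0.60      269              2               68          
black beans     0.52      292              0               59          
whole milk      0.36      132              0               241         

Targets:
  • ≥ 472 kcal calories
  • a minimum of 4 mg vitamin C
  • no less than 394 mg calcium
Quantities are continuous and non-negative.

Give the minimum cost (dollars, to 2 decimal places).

Set it up as a linear program. Let x1 = servings of tofu, x2 = servings of quinoa, x3 = servings of pasta, x4 = servings of kidney beans, x5 = servings of black beans, x6 = servings of whole milk.
Minimize 0.71x1 + 0.9x2 + 0.37x3 + 0.6x4 + 0.52x5 + 0.36x6 s.t.:
  104x1 + 220x2 + 276x3 + 269x4 + 292x5 + 132x6 ≥ 472   (calories)
  2x4 ≥ 4   (vitamin C)
  270x1 + 32x2 + 13x3 + 68x4 + 59x5 + 241x6 ≥ 394   (calcium)
  x1, x2, x3, x4, x5, x6 ≥ 0.
The minimum-cost mix takes nothing from tofu, quinoa, pasta, black beans — only kidney beans, whole milk. Binding constraints: vitamin C and calcium.
That vertex is x4 = 2, x6 = 1.071.
Hence cost = 0.6·2 + 0.36·1.071 = $1.5856.

$1.59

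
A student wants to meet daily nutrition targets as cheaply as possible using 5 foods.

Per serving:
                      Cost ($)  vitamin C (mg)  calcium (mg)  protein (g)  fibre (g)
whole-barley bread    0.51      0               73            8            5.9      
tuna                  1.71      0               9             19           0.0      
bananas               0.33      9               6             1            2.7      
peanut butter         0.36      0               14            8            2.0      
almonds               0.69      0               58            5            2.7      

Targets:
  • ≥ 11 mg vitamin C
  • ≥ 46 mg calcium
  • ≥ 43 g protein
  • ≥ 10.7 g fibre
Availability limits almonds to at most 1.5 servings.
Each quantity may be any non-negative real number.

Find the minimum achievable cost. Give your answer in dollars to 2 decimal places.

Let x1 = servings of whole-barley bread, x2 = servings of tuna, x3 = servings of bananas, x4 = servings of peanut butter, x5 = servings of almonds.
Minimize 0.51x1 + 1.71x2 + 0.33x3 + 0.36x4 + 0.69x5 with:
  9x3 ≥ 11   (vitamin C)
  73x1 + 9x2 + 6x3 + 14x4 + 58x5 ≥ 46   (calcium)
  8x1 + 19x2 + 1x3 + 8x4 + 5x5 ≥ 43   (protein)
  5.9x1 + 2.7x3 + 2x4 + 2.7x5 ≥ 10.7   (fibre)
  x5 ≤ 1.5
  x1, x2, x3, x4, x5 ≥ 0.
The optimal basis is {bananas, peanut butter}; whole-barley bread, tuna, almonds drop out. The vitamin C and protein requirements are met with equality.
That vertex is x3 = 1.222, x4 = 5.222.
Objective = 0.33·1.222 + 0.36·5.222 = 2.2832.

$2.28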